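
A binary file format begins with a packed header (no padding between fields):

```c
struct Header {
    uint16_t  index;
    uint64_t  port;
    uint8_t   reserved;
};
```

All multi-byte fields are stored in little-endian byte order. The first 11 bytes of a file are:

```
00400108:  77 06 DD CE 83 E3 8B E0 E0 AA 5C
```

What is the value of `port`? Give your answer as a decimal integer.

12313088272653078237

`port` follows `index` (2 bytes), so it starts at byte offset 2 and occupies 8 bytes.
Bytes at offsets 2..9: DD CE 83 E3 8B E0 E0 AA.
In little-endian order the low byte comes first in memory.
Reassemble most-significant byte first: AA E0 E0 8B E3 83 CE DD → 0xAAE0E08BE383CEDD.
0xAAE0E08BE383CEDD = 12313088272653078237.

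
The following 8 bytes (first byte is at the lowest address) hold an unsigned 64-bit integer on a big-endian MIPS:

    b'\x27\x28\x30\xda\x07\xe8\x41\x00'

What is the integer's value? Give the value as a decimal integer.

In big-endian order the high byte comes first in memory.
The bytes are already most-significant first: 0x272830DA07E84100.
0x272830DA07E84100 = 2821558879541281024.

2821558879541281024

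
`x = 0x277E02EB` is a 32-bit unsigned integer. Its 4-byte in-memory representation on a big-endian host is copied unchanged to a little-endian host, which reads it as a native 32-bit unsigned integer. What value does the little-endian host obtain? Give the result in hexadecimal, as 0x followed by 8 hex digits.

Stored big-endian, the bytes at ascending addresses are 27 7E 02 EB.
Read back as little-endian, the first byte is least significant, giving 0xEB027E27.

0xEB027E27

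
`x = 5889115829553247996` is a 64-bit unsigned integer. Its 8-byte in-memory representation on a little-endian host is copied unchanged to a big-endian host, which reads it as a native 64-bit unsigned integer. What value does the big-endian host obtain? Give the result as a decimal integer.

18209924823937170001

5889115829553247996 in 64-bit hexadecimal is 0x51BA57A525A6B6FC.
Stored little-endian, the bytes at ascending addresses are FC B6 A6 25 A5 57 BA 51.
Read back as big-endian, the last byte is least significant, giving 0xFCB6A625A557BA51.
0xFCB6A625A557BA51 = 18209924823937170001.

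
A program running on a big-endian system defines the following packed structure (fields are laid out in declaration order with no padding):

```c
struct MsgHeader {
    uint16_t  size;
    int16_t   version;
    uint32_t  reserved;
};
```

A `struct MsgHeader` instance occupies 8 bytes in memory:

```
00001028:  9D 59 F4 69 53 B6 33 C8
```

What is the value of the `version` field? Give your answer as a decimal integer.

-2967

`version` follows `size` (2 bytes), so it starts at byte offset 2 and occupies 2 bytes.
Bytes at offsets 2..3: F4 69.
In big-endian order the high byte comes first in memory.
The bytes are already most-significant first: 0xF469.
Top bit is set, so as a signed 16-bit value this is 0xF469 − 2^16 = -2967.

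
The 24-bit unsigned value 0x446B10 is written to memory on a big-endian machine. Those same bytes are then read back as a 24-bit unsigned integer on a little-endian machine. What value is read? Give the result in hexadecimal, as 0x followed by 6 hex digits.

Stored big-endian, the bytes at ascending addresses are 44 6B 10.
Read back as little-endian, the first byte is least significant, giving 0x106B44.

0x106B44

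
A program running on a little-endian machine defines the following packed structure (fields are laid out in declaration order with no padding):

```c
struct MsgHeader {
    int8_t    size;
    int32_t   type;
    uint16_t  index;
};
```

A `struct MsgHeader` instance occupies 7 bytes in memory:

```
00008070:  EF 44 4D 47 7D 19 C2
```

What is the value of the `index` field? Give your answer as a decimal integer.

`index` follows `size` (1 B), `type` (4 B), so it starts at offset 1 + 4 = 5 and occupies 2 bytes.
Bytes at offsets 5..6: 19 C2.
In little-endian order the low byte comes first in memory.
Reassemble most-significant byte first: C2 19 → 0xC219.
0xC219 = 49689.

49689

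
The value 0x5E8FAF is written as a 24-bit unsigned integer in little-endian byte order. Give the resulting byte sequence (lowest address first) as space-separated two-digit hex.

Split into bytes (most-significant first): 5E 8F AF.
Little-endian stores the least-significant byte at the lowest address.
So at ascending addresses the bytes are AF 8F 5E.

AF 8F 5E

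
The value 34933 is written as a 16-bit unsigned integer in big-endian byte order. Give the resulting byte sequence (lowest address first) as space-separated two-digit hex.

34933 in hexadecimal, padded to 16 bits, is 0x8875.
Split into bytes (most-significant first): 88 75.
In big-endian order the high byte comes first in memory.
So the memory order matches the most-significant-first order: 88 75.

88 75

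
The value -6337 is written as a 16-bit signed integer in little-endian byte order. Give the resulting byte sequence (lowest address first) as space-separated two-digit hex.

Two's complement of -6337 in 16 bits: 6337 = 0x18C1; invert → 0xE73E; add 1 → 0xE73F.
Split into bytes (most-significant first): E7 3F.
Little-endian: lowest address holds the least-significant byte.
So at ascending addresses the bytes are 3F E7.

3F E7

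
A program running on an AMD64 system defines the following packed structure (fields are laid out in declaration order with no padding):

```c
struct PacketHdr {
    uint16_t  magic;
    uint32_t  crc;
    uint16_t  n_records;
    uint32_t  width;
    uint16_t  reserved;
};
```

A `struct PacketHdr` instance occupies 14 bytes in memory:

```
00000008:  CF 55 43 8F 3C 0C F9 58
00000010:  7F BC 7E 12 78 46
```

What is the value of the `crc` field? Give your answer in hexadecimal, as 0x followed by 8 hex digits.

`crc` follows `magic` (2 bytes), so it starts at byte offset 2 and occupies 4 bytes.
Bytes at offsets 2..5: 43 8F 3C 0C.
In little-endian order the low byte comes first in memory.
Reassemble most-significant byte first: 0C 3C 8F 43 → 0x0C3C8F43.

0x0C3C8F43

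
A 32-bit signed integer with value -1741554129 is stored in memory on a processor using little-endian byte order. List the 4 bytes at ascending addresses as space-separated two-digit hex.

2F FE 31 98

Two's complement of -1741554129 in 32 bits: 1741554129 = 0x67CE01D1; invert → 0x9831FE2E; add 1 → 0x9831FE2F.
Split into bytes (most-significant first): 98 31 FE 2F.
In little-endian order the low byte comes first in memory.
So at ascending addresses the bytes are 2F FE 31 98.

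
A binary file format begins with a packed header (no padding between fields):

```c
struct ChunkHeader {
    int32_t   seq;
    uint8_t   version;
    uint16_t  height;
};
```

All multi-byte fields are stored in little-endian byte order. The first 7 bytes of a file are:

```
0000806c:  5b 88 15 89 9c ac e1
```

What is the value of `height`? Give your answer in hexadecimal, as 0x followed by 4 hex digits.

`height` follows `seq` (4 B), `version` (1 B), so it starts at offset 4 + 1 = 5 and occupies 2 bytes.
Bytes at offsets 5..6: AC E1.
Little-endian: lowest address holds the least-significant byte.
Reassemble most-significant byte first: E1 AC → 0xE1AC.

0xE1AC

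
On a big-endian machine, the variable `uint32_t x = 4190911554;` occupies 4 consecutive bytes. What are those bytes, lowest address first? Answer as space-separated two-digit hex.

4190911554 in hexadecimal, padded to 32 bits, is 0xF9CC3C42.
Split into bytes (most-significant first): F9 CC 3C 42.
Big-endian stores the most-significant byte at the lowest address.
So the memory order matches the most-significant-first order: F9 CC 3C 42.

F9 CC 3C 42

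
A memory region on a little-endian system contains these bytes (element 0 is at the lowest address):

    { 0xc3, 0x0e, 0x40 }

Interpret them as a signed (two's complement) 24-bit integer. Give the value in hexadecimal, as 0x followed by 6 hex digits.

0x400EC3

Little-endian: lowest address holds the least-significant byte.
Reassemble most-significant byte first: 40 0E C3 → 0x400EC3.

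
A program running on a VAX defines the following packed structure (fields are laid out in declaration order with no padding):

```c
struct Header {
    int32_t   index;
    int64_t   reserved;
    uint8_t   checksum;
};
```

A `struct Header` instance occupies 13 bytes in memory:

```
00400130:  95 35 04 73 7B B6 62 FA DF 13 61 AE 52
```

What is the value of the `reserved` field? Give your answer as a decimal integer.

`reserved` follows `index` (4 bytes), so it starts at byte offset 4 and occupies 8 bytes.
Bytes at offsets 4..11: 7B B6 62 FA DF 13 61 AE.
In little-endian order the low byte comes first in memory.
Reassemble most-significant byte first: AE 61 13 DF FA 62 B6 7B → 0xAE6113DFFA62B67B.
Top bit is set, so as a signed 64-bit value this is 0xAE6113DFFA62B67B − 2^64 = -5881397785669749125.

-5881397785669749125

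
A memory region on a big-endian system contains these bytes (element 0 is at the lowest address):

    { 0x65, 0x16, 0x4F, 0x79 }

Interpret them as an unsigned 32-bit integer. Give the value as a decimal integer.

Big-endian stores the most-significant byte at the lowest address.
The bytes are already most-significant first: 0x65164F79.
0x65164F79 = 1695960953.

1695960953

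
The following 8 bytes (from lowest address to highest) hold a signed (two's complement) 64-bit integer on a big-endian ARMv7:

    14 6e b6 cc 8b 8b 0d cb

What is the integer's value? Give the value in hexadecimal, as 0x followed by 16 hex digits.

0x146EB6CC8B8B0DCB

Big-endian stores the most-significant byte at the lowest address.
The bytes are already most-significant first: 0x146EB6CC8B8B0DCB.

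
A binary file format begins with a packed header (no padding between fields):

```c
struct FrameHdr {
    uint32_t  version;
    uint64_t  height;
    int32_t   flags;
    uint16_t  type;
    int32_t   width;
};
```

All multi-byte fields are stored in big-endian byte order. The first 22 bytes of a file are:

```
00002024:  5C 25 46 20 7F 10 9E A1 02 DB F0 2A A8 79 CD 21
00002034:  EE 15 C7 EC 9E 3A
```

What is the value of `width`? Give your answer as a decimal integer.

`width` follows `version` (4 B), `height` (8 B), `flags` (4 B), `type` (2 B), so it starts at offset 4 + 8 + 4 + 2 = 18 and occupies 4 bytes.
Bytes at offsets 18..21: C7 EC 9E 3A.
In big-endian order the high byte comes first in memory.
The bytes are already most-significant first: 0xC7EC9E3A.
Top bit is set, so as a signed 32-bit value this is 0xC7EC9E3A − 2^32 = -940794310.

-940794310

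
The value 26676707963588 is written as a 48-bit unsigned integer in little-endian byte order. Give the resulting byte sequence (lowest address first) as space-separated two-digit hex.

26676707963588 in hexadecimal, padded to 48 bits, is 0x184327B3B2C4.
Split into bytes (most-significant first): 18 43 27 B3 B2 C4.
Little-endian: lowest address holds the least-significant byte.
So at ascending addresses the bytes are C4 B2 B3 27 43 18.

C4 B2 B3 27 43 18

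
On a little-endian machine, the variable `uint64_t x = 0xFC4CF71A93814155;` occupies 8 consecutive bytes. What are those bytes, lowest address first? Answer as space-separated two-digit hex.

Split into bytes (most-significant first): FC 4C F7 1A 93 81 41 55.
Little-endian stores the least-significant byte at the lowest address.
So at ascending addresses the bytes are 55 41 81 93 1A F7 4C FC.

55 41 81 93 1A F7 4C FC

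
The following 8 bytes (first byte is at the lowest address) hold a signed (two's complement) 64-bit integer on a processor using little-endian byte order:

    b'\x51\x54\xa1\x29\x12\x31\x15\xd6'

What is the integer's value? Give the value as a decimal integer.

In little-endian order the low byte comes first in memory.
Reassemble most-significant byte first: D6 15 31 12 29 A1 54 51 → 0xD615311229A15451.
Top bit is set, so as a signed 64-bit value this is 0xD615311229A15451 − 2^64 = -3020454021004438447.

-3020454021004438447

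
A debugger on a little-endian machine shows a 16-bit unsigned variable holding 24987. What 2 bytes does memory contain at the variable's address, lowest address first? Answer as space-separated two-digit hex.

9B 61

24987 in hexadecimal, padded to 16 bits, is 0x619B.
Split into bytes (most-significant first): 61 9B.
Little-endian: lowest address holds the least-significant byte.
So at ascending addresses the bytes are 9B 61.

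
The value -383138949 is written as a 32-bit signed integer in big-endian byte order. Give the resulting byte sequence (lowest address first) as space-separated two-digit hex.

Two's complement of -383138949 in 32 bits: 383138949 = 0x16D63C85; invert → 0xE929C37A; add 1 → 0xE929C37B.
Split into bytes (most-significant first): E9 29 C3 7B.
In big-endian order the high byte comes first in memory.
So the memory order matches the most-significant-first order: E9 29 C3 7B.

E9 29 C3 7B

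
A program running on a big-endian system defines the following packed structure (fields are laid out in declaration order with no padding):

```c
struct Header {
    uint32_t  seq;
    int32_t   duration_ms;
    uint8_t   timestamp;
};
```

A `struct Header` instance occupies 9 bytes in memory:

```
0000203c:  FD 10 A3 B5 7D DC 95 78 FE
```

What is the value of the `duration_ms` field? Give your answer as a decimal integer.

2111608184

`duration_ms` follows `seq` (4 bytes), so it starts at byte offset 4 and occupies 4 bytes.
Bytes at offsets 4..7: 7D DC 95 78.
Big-endian stores the most-significant byte at the lowest address.
The bytes are already most-significant first: 0x7DDC9578.
0x7DDC9578 = 2111608184.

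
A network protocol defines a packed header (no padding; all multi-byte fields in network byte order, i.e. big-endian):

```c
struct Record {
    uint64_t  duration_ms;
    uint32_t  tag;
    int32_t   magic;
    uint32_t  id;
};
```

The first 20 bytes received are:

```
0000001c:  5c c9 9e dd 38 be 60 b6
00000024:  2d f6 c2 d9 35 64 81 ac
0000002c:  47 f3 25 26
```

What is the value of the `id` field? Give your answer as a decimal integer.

`id` follows `duration_ms` (8 B), `tag` (4 B), `magic` (4 B), so it starts at offset 8 + 4 + 4 = 16 and occupies 4 bytes.
Bytes at offsets 16..19: 47 F3 25 26.
Big-endian stores the most-significant byte at the lowest address.
The bytes are already most-significant first: 0x47F32526.
0x47F32526 = 1207117094.

1207117094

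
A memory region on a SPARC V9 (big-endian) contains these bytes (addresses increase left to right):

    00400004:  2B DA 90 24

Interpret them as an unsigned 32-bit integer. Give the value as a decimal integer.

735744036

In big-endian order the high byte comes first in memory.
The bytes are already most-significant first: 0x2BDA9024.
0x2BDA9024 = 735744036.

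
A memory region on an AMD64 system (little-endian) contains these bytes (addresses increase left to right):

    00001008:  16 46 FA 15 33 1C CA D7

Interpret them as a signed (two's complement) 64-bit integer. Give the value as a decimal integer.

Little-endian: lowest address holds the least-significant byte.
Reassemble most-significant byte first: D7 CA 1C 33 15 FA 46 16 → 0xD7CA1C3315FA4616.
Top bit is set, so as a signed 64-bit value this is 0xD7CA1C3315FA4616 − 2^64 = -2897472404521859562.

-2897472404521859562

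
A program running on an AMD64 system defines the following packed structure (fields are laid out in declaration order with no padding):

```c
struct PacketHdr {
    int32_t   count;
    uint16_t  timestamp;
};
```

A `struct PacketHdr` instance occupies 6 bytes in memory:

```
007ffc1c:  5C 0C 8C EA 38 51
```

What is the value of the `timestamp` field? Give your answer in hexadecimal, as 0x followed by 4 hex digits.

0x5138

`timestamp` follows `count` (4 bytes), so it starts at byte offset 4 and occupies 2 bytes.
Bytes at offsets 4..5: 38 51.
Little-endian: lowest address holds the least-significant byte.
Reassemble most-significant byte first: 51 38 → 0x5138.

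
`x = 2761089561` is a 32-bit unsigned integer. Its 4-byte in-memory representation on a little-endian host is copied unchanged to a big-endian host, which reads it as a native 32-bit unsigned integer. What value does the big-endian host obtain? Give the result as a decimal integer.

2761089561 in 32-bit hexadecimal is 0xA492E219.
Stored little-endian, the bytes at ascending addresses are 19 E2 92 A4.
Read back as big-endian, the last byte is least significant, giving 0x19E292A4.
0x19E292A4 = 434279076.

434279076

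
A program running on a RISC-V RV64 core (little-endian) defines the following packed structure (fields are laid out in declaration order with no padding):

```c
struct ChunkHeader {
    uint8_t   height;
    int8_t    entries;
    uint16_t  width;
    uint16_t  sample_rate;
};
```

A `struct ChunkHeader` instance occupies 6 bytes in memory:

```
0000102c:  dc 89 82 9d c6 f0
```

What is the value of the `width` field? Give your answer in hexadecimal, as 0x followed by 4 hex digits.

0x9D82

`width` follows `height` (1 B), `entries` (1 B), so it starts at offset 1 + 1 = 2 and occupies 2 bytes.
Bytes at offsets 2..3: 82 9D.
In little-endian order the low byte comes first in memory.
Reassemble most-significant byte first: 9D 82 → 0x9D82.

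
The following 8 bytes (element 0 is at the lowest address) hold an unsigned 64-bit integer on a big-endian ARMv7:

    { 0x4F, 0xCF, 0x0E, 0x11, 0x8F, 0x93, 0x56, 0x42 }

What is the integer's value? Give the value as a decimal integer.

5750830717761443394

In big-endian order the high byte comes first in memory.
The bytes are already most-significant first: 0x4FCF0E118F935642.
0x4FCF0E118F935642 = 5750830717761443394.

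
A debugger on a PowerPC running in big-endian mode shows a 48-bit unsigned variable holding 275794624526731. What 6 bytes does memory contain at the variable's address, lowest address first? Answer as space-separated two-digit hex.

275794624526731 in hexadecimal, padded to 48 bits, is 0xFAD570A0398B.
Split into bytes (most-significant first): FA D5 70 A0 39 8B.
Big-endian stores the most-significant byte at the lowest address.
So the memory order matches the most-significant-first order: FA D5 70 A0 39 8B.

FA D5 70 A0 39 8B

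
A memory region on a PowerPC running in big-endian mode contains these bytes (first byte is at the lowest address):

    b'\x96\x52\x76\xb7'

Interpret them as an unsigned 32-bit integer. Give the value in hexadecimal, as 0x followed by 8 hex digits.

Big-endian: lowest address holds the most-significant byte.
The bytes are already most-significant first: 0x965276B7.

0x965276B7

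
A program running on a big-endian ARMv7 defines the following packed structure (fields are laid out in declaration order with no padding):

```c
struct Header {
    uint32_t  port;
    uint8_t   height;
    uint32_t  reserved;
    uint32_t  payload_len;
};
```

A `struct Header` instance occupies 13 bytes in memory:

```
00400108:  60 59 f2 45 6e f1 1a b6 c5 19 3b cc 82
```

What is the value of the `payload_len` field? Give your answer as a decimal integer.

`payload_len` follows `port` (4 B), `height` (1 B), `reserved` (4 B), so it starts at offset 4 + 1 + 4 = 9 and occupies 4 bytes.
Bytes at offsets 9..12: 19 3B CC 82.
Big-endian: lowest address holds the most-significant byte.
The bytes are already most-significant first: 0x193BCC82.
0x193BCC82 = 423349378.

423349378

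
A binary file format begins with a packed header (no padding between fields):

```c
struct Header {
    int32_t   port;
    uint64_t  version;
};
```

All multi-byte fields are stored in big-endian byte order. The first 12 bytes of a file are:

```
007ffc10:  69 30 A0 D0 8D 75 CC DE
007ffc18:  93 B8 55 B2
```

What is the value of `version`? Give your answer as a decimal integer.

10193278587956123058

`version` follows `port` (4 bytes), so it starts at byte offset 4 and occupies 8 bytes.
Bytes at offsets 4..11: 8D 75 CC DE 93 B8 55 B2.
Big-endian stores the most-significant byte at the lowest address.
The bytes are already most-significant first: 0x8D75CCDE93B855B2.
0x8D75CCDE93B855B2 = 10193278587956123058.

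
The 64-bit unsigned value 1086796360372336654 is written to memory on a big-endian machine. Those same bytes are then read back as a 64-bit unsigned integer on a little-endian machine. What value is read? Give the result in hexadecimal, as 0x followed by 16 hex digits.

0x0E382E1B8813150F

1086796360372336654 in 64-bit hexadecimal is 0x0F1513881B2E380E.
Stored big-endian, the bytes at ascending addresses are 0F 15 13 88 1B 2E 38 0E.
Read back as little-endian, the first byte is least significant, giving 0x0E382E1B8813150F.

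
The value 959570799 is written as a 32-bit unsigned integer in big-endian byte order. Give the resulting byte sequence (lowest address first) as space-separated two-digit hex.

959570799 in hexadecimal, padded to 32 bits, is 0x3931E36F.
Split into bytes (most-significant first): 39 31 E3 6F.
Big-endian: lowest address holds the most-significant byte.
So the memory order matches the most-significant-first order: 39 31 E3 6F.

39 31 E3 6F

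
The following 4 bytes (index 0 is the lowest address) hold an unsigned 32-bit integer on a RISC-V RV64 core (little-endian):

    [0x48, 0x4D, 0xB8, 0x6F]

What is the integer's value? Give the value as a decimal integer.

1874349384

In little-endian order the low byte comes first in memory.
Reassemble most-significant byte first: 6F B8 4D 48 → 0x6FB84D48.
0x6FB84D48 = 1874349384.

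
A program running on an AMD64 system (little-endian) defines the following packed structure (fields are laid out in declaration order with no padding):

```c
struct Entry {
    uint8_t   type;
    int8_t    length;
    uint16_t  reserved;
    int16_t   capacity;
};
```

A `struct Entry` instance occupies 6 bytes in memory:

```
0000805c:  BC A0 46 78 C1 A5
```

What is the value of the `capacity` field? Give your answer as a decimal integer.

`capacity` follows `type` (1 B), `length` (1 B), `reserved` (2 B), so it starts at offset 1 + 1 + 2 = 4 and occupies 2 bytes.
Bytes at offsets 4..5: C1 A5.
Little-endian: lowest address holds the least-significant byte.
Reassemble most-significant byte first: A5 C1 → 0xA5C1.
Top bit is set, so as a signed 16-bit value this is 0xA5C1 − 2^16 = -23103.

-23103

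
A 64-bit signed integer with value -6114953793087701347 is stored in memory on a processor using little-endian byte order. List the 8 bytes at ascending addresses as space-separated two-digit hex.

9D 7E 14 71 EC 51 23 AB

Two's complement of -6114953793087701347 in 64 bits: 6114953793087701347 = 0x54DCAE138EEB8163; invert → 0xAB2351EC71147E9C; add 1 → 0xAB2351EC71147E9D.
Split into bytes (most-significant first): AB 23 51 EC 71 14 7E 9D.
Little-endian: lowest address holds the least-significant byte.
So at ascending addresses the bytes are 9D 7E 14 71 EC 51 23 AB.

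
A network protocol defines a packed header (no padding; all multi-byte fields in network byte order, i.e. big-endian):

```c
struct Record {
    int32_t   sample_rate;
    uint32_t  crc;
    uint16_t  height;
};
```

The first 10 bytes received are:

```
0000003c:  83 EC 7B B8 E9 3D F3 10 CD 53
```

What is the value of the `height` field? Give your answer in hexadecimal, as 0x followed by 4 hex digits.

0xCD53

`height` follows `sample_rate` (4 B), `crc` (4 B), so it starts at offset 4 + 4 = 8 and occupies 2 bytes.
Bytes at offsets 8..9: CD 53.
Big-endian: lowest address holds the most-significant byte.
The bytes are already most-significant first: 0xCD53.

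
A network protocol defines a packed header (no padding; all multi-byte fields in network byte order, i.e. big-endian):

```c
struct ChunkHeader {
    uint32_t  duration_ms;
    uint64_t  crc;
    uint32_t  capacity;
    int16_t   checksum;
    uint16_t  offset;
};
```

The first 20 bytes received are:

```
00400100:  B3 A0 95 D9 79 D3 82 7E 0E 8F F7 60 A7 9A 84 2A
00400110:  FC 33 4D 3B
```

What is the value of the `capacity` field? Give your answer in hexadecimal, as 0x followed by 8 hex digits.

`capacity` follows `duration_ms` (4 B), `crc` (8 B), so it starts at offset 4 + 8 = 12 and occupies 4 bytes.
Bytes at offsets 12..15: A7 9A 84 2A.
Big-endian: lowest address holds the most-significant byte.
The bytes are already most-significant first: 0xA79A842A.

0xA79A842A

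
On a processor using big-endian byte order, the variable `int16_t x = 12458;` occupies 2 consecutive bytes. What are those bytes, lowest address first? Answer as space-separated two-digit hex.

12458 in hexadecimal, padded to 16 bits, is 0x30AA.
Split into bytes (most-significant first): 30 AA.
In big-endian order the high byte comes first in memory.
So the memory order matches the most-significant-first order: 30 AA.

30 AA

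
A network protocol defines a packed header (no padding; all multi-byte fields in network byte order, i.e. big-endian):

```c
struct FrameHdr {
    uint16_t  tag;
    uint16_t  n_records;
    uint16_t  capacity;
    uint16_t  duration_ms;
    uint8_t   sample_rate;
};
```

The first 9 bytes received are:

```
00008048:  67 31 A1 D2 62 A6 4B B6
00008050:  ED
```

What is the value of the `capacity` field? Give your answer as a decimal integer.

25254

`capacity` follows `tag` (2 B), `n_records` (2 B), so it starts at offset 2 + 2 = 4 and occupies 2 bytes.
Bytes at offsets 4..5: 62 A6.
Big-endian: lowest address holds the most-significant byte.
The bytes are already most-significant first: 0x62A6.
0x62A6 = 25254.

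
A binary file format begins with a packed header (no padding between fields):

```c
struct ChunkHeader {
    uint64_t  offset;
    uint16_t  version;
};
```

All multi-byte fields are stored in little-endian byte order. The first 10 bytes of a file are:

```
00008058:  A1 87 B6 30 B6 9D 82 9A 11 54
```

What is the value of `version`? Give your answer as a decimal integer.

21521

`version` follows `offset` (8 bytes), so it starts at byte offset 8 and occupies 2 bytes.
Bytes at offsets 8..9: 11 54.
Little-endian: lowest address holds the least-significant byte.
Reassemble most-significant byte first: 54 11 → 0x5411.
0x5411 = 21521.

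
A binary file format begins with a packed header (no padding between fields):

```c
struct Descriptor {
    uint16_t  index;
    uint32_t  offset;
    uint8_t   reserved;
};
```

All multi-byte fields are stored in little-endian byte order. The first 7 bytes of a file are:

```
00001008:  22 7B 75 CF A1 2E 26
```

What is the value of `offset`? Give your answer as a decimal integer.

782356341

`offset` follows `index` (2 bytes), so it starts at byte offset 2 and occupies 4 bytes.
Bytes at offsets 2..5: 75 CF A1 2E.
Little-endian: lowest address holds the least-significant byte.
Reassemble most-significant byte first: 2E A1 CF 75 → 0x2EA1CF75.
0x2EA1CF75 = 782356341.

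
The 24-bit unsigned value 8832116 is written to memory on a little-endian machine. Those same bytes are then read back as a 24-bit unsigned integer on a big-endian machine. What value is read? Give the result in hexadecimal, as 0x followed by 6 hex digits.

0x74C486

8832116 in 24-bit hexadecimal is 0x86C474.
Stored little-endian, the bytes at ascending addresses are 74 C4 86.
Read back as big-endian, the last byte is least significant, giving 0x74C486.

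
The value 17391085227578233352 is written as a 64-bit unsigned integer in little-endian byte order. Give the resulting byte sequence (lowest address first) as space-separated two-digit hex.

08 12 58 60 DF 8B 59 F1

17391085227578233352 in hexadecimal, padded to 64 bits, is 0xF1598BDF60581208.
Split into bytes (most-significant first): F1 59 8B DF 60 58 12 08.
In little-endian order the low byte comes first in memory.
So at ascending addresses the bytes are 08 12 58 60 DF 8B 59 F1.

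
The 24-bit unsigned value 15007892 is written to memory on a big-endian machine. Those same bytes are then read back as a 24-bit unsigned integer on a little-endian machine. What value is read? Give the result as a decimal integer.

15007892 in 24-bit hexadecimal is 0xE50094.
Stored big-endian, the bytes at ascending addresses are E5 00 94.
Read back as little-endian, the first byte is least significant, giving 0x9400E5.
0x9400E5 = 9699557.

9699557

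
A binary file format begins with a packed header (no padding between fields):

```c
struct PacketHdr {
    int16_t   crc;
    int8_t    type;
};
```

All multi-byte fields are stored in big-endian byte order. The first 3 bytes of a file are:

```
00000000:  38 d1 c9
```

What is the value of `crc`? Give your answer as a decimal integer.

`crc` is the first field, at byte offset 0, occupying 2 bytes.
Bytes at offsets 0..1: 38 D1.
In big-endian order the high byte comes first in memory.
The bytes are already most-significant first: 0x38D1.
0x38D1 = 14545.

14545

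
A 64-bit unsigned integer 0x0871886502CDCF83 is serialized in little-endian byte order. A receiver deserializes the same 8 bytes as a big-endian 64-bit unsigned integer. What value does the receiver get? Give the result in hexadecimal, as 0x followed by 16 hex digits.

0x83CFCD0265887108

Stored little-endian, the bytes at ascending addresses are 83 CF CD 02 65 88 71 08.
Read back as big-endian, the last byte is least significant, giving 0x83CFCD0265887108.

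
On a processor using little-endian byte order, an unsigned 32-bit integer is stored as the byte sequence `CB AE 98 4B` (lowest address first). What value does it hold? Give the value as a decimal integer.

1268297419

In little-endian order the low byte comes first in memory.
Reassemble most-significant byte first: 4B 98 AE CB → 0x4B98AECB.
0x4B98AECB = 1268297419.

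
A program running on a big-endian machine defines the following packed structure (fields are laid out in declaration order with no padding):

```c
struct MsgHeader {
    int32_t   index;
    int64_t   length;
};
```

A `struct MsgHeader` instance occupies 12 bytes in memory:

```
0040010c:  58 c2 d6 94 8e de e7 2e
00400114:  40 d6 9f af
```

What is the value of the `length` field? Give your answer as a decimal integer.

-8151824089651699793

`length` follows `index` (4 bytes), so it starts at byte offset 4 and occupies 8 bytes.
Bytes at offsets 4..11: 8E DE E7 2E 40 D6 9F AF.
Big-endian stores the most-significant byte at the lowest address.
The bytes are already most-significant first: 0x8EDEE72E40D69FAF.
Top bit is set, so as a signed 64-bit value this is 0x8EDEE72E40D69FAF − 2^64 = -8151824089651699793.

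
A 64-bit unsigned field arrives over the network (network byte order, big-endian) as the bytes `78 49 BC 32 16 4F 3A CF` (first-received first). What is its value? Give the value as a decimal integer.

8667665881159908047

Big-endian: lowest address holds the most-significant byte.
The bytes are already most-significant first: 0x7849BC32164F3ACF.
0x7849BC32164F3ACF = 8667665881159908047.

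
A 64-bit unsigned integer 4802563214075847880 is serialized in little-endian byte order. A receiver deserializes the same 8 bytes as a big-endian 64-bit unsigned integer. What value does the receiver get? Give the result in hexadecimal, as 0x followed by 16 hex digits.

4802563214075847880 in 64-bit hexadecimal is 0x42A621CC525964C8.
Stored little-endian, the bytes at ascending addresses are C8 64 59 52 CC 21 A6 42.
Read back as big-endian, the last byte is least significant, giving 0xC8645952CC21A642.

0xC8645952CC21A642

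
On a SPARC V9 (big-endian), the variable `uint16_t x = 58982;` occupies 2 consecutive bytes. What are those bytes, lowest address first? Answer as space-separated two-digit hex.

E6 66

58982 in hexadecimal, padded to 16 bits, is 0xE666.
Split into bytes (most-significant first): E6 66.
In big-endian order the high byte comes first in memory.
So the memory order matches the most-significant-first order: E6 66.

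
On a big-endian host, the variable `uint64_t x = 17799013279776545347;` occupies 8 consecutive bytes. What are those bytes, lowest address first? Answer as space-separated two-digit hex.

17799013279776545347 in hexadecimal, padded to 64 bits, is 0xF702CC46558A9A43.
Split into bytes (most-significant first): F7 02 CC 46 55 8A 9A 43.
In big-endian order the high byte comes first in memory.
So the memory order matches the most-significant-first order: F7 02 CC 46 55 8A 9A 43.

F7 02 CC 46 55 8A 9A 43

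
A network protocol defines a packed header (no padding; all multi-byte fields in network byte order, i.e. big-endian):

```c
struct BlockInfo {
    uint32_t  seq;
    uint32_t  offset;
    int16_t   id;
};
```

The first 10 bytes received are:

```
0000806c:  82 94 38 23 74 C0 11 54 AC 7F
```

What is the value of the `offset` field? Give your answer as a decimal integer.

1958744404

`offset` follows `seq` (4 bytes), so it starts at byte offset 4 and occupies 4 bytes.
Bytes at offsets 4..7: 74 C0 11 54.
Big-endian: lowest address holds the most-significant byte.
The bytes are already most-significant first: 0x74C01154.
0x74C01154 = 1958744404.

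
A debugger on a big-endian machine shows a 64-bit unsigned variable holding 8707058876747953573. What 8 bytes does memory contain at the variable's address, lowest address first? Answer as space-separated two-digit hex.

78 D5 AF EA 9A F9 35 A5

8707058876747953573 in hexadecimal, padded to 64 bits, is 0x78D5AFEA9AF935A5.
Split into bytes (most-significant first): 78 D5 AF EA 9A F9 35 A5.
Big-endian: lowest address holds the most-significant byte.
So the memory order matches the most-significant-first order: 78 D5 AF EA 9A F9 35 A5.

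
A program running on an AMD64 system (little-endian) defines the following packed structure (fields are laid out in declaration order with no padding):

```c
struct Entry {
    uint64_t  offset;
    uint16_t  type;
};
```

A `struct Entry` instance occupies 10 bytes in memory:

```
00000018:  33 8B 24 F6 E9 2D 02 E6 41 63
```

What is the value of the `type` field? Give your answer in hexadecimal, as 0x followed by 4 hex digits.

`type` follows `offset` (8 bytes), so it starts at byte offset 8 and occupies 2 bytes.
Bytes at offsets 8..9: 41 63.
Little-endian stores the least-significant byte at the lowest address.
Reassemble most-significant byte first: 63 41 → 0x6341.

0x6341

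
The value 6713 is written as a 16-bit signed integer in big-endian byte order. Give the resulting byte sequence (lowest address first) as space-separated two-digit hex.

1A 39

6713 in hexadecimal, padded to 16 bits, is 0x1A39.
Split into bytes (most-significant first): 1A 39.
Big-endian stores the most-significant byte at the lowest address.
So the memory order matches the most-significant-first order: 1A 39.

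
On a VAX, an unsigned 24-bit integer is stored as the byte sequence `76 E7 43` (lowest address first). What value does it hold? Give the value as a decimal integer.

4450166

Little-endian: lowest address holds the least-significant byte.
Reassemble most-significant byte first: 43 E7 76 → 0x43E776.
0x43E776 = 4450166.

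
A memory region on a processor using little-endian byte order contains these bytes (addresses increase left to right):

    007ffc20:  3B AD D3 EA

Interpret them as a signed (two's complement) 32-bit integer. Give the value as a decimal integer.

-355226309

Little-endian stores the least-significant byte at the lowest address.
Reassemble most-significant byte first: EA D3 AD 3B → 0xEAD3AD3B.
Top bit is set, so as a signed 32-bit value this is 0xEAD3AD3B − 2^32 = -355226309.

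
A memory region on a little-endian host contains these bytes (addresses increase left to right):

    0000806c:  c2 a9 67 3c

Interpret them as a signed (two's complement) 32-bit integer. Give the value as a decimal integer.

1013426626

In little-endian order the low byte comes first in memory.
Reassemble most-significant byte first: 3C 67 A9 C2 → 0x3C67A9C2.
0x3C67A9C2 = 1013426626.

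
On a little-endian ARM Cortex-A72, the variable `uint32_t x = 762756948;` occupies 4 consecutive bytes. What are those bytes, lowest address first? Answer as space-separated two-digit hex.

54 BF 76 2D

762756948 in hexadecimal, padded to 32 bits, is 0x2D76BF54.
Split into bytes (most-significant first): 2D 76 BF 54.
Little-endian: lowest address holds the least-significant byte.
So at ascending addresses the bytes are 54 BF 76 2D.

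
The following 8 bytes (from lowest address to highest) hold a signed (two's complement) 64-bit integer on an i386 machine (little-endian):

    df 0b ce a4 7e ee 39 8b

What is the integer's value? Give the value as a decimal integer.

-8414432201066804257

In little-endian order the low byte comes first in memory.
Reassemble most-significant byte first: 8B 39 EE 7E A4 CE 0B DF → 0x8B39EE7EA4CE0BDF.
Top bit is set, so as a signed 64-bit value this is 0x8B39EE7EA4CE0BDF − 2^64 = -8414432201066804257.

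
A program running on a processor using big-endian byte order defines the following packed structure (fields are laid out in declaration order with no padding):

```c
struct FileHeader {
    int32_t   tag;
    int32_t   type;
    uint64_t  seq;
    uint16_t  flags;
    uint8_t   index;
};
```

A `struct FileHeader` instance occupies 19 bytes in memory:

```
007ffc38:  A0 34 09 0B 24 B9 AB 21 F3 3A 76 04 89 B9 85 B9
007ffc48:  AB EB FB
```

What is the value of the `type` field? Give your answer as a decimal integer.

616147745

`type` follows `tag` (4 bytes), so it starts at byte offset 4 and occupies 4 bytes.
Bytes at offsets 4..7: 24 B9 AB 21.
Big-endian stores the most-significant byte at the lowest address.
The bytes are already most-significant first: 0x24B9AB21.
0x24B9AB21 = 616147745.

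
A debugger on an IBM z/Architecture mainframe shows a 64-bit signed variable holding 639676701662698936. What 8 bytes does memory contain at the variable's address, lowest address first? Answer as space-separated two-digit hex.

639676701662698936 in hexadecimal, padded to 64 bits, is 0x08E096922DB2DDB8.
Split into bytes (most-significant first): 08 E0 96 92 2D B2 DD B8.
Big-endian: lowest address holds the most-significant byte.
So the memory order matches the most-significant-first order: 08 E0 96 92 2D B2 DD B8.

08 E0 96 92 2D B2 DD B8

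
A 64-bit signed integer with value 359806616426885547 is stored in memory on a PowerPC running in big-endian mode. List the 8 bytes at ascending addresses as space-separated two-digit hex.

359806616426885547 in hexadecimal, padded to 64 bits, is 0x04FE4A3617F5B1AB.
Split into bytes (most-significant first): 04 FE 4A 36 17 F5 B1 AB.
In big-endian order the high byte comes first in memory.
So the memory order matches the most-significant-first order: 04 FE 4A 36 17 F5 B1 AB.

04 FE 4A 36 17 F5 B1 AB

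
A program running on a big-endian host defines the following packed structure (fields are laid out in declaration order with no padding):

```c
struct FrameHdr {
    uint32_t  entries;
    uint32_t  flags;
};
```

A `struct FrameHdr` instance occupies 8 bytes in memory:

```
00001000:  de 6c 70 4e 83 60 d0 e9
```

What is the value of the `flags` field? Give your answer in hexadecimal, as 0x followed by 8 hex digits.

0x8360D0E9

`flags` follows `entries` (4 bytes), so it starts at byte offset 4 and occupies 4 bytes.
Bytes at offsets 4..7: 83 60 D0 E9.
In big-endian order the high byte comes first in memory.
The bytes are already most-significant first: 0x8360D0E9.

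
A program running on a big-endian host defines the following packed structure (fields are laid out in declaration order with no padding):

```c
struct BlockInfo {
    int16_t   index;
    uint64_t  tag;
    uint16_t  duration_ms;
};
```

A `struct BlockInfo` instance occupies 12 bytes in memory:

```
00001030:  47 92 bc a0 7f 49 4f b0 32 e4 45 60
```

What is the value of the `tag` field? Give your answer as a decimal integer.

13592003628250444516

`tag` follows `index` (2 bytes), so it starts at byte offset 2 and occupies 8 bytes.
Bytes at offsets 2..9: BC A0 7F 49 4F B0 32 E4.
Big-endian: lowest address holds the most-significant byte.
The bytes are already most-significant first: 0xBCA07F494FB032E4.
0xBCA07F494FB032E4 = 13592003628250444516.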